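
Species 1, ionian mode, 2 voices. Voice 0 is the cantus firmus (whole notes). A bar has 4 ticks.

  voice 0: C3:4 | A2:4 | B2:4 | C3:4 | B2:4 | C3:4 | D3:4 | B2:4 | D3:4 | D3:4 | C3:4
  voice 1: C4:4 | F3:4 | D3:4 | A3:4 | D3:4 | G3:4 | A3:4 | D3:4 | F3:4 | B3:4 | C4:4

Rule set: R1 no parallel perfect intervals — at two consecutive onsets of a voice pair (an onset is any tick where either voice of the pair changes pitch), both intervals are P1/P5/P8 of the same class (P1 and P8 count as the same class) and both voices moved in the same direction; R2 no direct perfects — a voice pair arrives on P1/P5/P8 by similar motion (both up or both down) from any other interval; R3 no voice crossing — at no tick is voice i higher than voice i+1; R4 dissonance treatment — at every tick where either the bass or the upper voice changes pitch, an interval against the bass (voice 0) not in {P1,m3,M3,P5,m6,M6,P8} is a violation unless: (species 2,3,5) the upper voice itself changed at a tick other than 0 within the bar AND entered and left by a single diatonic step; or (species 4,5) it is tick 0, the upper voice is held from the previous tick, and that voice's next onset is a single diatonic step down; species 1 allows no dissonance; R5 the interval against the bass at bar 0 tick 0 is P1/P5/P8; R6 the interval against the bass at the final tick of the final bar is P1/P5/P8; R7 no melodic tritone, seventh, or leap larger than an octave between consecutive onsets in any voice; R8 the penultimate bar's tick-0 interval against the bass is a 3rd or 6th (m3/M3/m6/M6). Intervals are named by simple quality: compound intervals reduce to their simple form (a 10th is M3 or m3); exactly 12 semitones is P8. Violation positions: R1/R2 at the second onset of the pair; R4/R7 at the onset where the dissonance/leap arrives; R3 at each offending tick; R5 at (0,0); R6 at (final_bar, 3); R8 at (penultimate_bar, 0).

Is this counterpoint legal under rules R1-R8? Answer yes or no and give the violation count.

No (3 violations)

bar 0: v0=C3 v1=C4 (P8)
bar 1: v0=A2 v1=F3 (m6)
bar 2: v0=B2 v1=D3 (m3)
bar 3: v0=C3 v1=A3 (M6)
bar 4: v0=B2 v1=D3 (m3)
bar 5: v0=C3 v1=G3 (P5)
bar 6: v0=D3 v1=A3 (P5)
bar 7: v0=B2 v1=D3 (m3)
bar 8: v0=D3 v1=F3 (m3)
bar 9: v0=D3 v1=B3 (M6)
bar 10: v0=C3 v1=C4 (P8)
  R2 @ bar5.0: B2/D3 m3 -> C3/G3 P5 similar
  R1 @ bar6.0: C3/G3 P5 -> D3/A3 P5 similar
  R7 @ bar9.0: F3->B3 leap 6st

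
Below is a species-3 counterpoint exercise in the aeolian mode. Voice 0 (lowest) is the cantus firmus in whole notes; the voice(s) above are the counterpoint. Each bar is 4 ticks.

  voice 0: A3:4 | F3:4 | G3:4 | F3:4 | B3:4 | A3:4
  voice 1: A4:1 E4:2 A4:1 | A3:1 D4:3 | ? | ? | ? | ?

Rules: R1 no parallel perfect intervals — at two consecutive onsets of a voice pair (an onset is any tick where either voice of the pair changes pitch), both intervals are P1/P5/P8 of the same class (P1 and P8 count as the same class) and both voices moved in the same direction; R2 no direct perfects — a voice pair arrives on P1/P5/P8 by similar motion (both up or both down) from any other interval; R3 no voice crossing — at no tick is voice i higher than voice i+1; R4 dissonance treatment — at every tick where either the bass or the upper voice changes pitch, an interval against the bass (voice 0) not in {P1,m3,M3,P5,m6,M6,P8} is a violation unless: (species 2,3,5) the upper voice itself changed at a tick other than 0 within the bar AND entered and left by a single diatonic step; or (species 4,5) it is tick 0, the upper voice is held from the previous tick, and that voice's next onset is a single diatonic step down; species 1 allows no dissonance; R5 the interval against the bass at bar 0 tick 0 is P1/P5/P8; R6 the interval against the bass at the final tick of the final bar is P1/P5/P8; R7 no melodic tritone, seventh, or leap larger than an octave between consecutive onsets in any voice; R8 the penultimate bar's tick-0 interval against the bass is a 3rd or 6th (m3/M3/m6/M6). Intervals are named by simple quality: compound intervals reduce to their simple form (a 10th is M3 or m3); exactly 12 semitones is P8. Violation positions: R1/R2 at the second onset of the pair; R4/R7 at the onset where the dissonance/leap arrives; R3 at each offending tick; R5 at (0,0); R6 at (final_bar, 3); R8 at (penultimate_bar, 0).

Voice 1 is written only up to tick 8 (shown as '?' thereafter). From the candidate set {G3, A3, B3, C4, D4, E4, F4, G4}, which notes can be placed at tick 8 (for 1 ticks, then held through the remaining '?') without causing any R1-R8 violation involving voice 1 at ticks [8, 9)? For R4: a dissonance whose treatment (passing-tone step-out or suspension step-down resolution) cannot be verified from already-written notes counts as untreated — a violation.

G3: legal
A3: violates R4
B3: legal
C4: violates R4
D4: legal
E4: legal
F4: violates R4
G4: violates R2

{B3, D4, E4, G3}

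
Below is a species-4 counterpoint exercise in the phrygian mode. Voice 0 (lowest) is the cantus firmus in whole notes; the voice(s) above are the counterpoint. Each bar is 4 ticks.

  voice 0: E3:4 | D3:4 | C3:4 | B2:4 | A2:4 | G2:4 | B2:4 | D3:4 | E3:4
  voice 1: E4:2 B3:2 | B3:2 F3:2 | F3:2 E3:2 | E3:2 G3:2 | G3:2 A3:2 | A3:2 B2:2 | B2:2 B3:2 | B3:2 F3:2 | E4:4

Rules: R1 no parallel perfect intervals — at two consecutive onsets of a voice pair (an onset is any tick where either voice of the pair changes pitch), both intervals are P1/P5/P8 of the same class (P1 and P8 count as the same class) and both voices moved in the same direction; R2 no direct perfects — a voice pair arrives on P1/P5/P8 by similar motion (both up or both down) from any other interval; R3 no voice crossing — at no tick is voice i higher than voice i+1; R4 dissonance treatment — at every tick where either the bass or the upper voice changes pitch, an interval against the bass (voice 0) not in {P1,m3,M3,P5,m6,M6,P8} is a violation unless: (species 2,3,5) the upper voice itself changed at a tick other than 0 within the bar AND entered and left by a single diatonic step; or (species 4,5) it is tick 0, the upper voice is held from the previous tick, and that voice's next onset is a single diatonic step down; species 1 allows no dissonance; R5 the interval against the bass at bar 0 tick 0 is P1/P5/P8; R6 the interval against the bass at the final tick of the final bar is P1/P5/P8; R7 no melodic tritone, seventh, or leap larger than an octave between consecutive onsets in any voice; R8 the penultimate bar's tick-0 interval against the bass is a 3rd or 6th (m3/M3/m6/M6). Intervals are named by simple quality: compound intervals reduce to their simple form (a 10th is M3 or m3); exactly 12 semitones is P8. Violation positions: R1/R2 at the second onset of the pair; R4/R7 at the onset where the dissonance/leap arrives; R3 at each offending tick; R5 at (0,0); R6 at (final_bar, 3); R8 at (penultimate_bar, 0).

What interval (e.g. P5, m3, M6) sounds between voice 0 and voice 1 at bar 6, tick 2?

P8

voice 0=B2 voice 1=B3 -> P8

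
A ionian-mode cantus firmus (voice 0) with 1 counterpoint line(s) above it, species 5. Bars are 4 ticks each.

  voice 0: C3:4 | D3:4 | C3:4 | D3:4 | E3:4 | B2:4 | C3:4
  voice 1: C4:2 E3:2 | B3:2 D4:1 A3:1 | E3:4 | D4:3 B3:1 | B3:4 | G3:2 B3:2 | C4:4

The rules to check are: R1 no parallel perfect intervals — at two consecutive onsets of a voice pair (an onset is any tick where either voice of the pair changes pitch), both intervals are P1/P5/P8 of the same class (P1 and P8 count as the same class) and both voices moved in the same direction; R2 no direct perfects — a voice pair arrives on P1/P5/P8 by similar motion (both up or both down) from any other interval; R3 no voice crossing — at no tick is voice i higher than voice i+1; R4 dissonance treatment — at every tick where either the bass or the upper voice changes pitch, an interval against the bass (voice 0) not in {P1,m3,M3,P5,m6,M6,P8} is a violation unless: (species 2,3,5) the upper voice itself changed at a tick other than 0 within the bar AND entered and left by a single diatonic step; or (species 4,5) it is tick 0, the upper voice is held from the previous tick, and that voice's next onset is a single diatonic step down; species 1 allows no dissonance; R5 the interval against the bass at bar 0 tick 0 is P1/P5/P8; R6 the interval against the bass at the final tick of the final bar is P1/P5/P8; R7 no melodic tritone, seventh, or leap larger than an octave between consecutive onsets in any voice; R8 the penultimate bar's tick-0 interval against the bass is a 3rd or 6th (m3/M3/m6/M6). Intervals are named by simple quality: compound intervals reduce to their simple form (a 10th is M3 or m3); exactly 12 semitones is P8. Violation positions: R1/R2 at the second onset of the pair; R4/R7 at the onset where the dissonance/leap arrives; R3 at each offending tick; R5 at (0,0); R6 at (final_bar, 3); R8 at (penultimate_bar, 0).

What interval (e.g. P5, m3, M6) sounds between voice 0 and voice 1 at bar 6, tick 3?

P8

voice 0=C3 voice 1=C4 -> P8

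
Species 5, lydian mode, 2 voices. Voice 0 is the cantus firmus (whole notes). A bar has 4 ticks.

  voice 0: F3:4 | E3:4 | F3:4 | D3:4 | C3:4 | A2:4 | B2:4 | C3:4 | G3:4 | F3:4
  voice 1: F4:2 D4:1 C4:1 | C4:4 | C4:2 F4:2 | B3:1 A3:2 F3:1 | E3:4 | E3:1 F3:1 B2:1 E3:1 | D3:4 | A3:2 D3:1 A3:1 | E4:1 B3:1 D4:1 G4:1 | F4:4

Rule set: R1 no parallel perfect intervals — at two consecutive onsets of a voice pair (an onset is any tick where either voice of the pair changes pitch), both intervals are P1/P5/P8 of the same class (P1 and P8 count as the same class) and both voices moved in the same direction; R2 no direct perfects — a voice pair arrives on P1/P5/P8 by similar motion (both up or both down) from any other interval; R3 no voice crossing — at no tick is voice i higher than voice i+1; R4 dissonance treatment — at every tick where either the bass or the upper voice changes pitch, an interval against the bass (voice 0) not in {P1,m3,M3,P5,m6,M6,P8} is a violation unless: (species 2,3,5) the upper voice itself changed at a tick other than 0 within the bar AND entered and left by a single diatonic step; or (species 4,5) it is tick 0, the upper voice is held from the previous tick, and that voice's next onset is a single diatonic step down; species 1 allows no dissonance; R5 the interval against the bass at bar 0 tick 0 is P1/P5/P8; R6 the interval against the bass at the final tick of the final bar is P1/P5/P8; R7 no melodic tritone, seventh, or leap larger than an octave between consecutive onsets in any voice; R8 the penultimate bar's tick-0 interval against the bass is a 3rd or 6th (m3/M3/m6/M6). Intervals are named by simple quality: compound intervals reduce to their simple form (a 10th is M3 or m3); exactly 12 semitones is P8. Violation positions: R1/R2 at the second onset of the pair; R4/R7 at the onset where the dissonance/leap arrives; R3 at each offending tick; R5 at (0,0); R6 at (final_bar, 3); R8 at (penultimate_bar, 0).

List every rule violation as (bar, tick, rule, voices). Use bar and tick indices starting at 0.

bar 0: v0=F3 v1=F4 downbeat P8
bar 1: v0=E3 v1=C4 downbeat m6
bar 2: v0=F3 v1=C4 downbeat P5
bar 3: v0=D3 v1=B3 downbeat M6
bar 4: v0=C3 v1=E3 downbeat M3
bar 5: v0=A2 v1=E3 downbeat P5
bar 6: v0=B2 v1=D3 downbeat m3
bar 7: v0=C3 v1=A3 downbeat M6
bar 8: v0=G3 v1=E4 downbeat M6
bar 9: v0=F3 v1=F4 downbeat P8
  -> R7 @ bar 3 tick 0 v(1,): F4->B3 leap 6st
  -> R4 @ bar 5 tick 2 v(0, 1): A2/B2 M2 untreated
  -> R7 @ bar 5 tick 2 v(1,): F3->B2 leap 6st
  -> R4 @ bar 7 tick 2 v(0, 1): C3/D3 M2 untreated
  -> R1 @ bar 9 tick 0 v(0, 1): G3/G4 P8 -> F3/F4 P8 similar

(3, 0, R7, (1,))
(5, 2, R4, (0, 1))
(5, 2, R7, (1,))
(7, 2, R4, (0, 1))
(9, 0, R1, (0, 1))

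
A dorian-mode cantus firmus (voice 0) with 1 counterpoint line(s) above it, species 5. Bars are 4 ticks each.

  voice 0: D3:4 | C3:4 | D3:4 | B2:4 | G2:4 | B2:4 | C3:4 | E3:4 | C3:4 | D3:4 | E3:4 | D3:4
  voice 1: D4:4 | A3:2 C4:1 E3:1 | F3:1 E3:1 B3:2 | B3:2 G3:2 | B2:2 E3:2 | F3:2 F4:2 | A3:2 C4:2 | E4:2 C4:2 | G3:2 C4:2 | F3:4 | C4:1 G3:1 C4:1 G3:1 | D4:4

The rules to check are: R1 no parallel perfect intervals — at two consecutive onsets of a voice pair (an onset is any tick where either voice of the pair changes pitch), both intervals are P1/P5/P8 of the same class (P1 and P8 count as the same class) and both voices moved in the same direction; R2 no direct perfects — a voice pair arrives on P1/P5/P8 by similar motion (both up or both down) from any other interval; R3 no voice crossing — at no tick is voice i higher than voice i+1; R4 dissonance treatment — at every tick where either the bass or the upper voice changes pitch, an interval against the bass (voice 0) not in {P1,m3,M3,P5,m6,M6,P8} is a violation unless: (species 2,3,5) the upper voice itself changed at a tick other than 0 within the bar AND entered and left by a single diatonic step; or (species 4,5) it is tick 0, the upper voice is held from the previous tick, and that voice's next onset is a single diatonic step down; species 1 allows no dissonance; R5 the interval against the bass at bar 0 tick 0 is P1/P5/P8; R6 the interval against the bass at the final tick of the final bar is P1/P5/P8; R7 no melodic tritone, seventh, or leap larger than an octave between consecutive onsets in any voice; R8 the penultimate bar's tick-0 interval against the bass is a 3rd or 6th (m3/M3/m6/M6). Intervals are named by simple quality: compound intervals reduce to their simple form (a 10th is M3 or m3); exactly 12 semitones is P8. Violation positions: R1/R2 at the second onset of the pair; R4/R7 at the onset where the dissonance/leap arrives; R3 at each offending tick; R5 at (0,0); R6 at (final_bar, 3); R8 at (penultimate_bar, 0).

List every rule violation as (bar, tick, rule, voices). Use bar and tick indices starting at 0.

bar 0: v0=D3 v1=D4 downbeat P8
bar 1: v0=C3 v1=A3 downbeat M6
bar 2: v0=D3 v1=F3 downbeat m3
bar 3: v0=B2 v1=B3 downbeat P8
bar 4: v0=G2 v1=B2 downbeat M3
bar 5: v0=B2 v1=F3 downbeat TT
bar 6: v0=C3 v1=A3 downbeat M6
bar 7: v0=E3 v1=E4 downbeat P8
bar 8: v0=C3 v1=G3 downbeat P5
bar 9: v0=D3 v1=F3 downbeat m3
bar 10: v0=E3 v1=C4 downbeat m6
bar 11: v0=D3 v1=D4 downbeat P8
  -> R4 @ bar 2 tick 1 v(0, 1): D3/E3 M2 untreated
  -> R4 @ bar 5 tick 0 v(0, 1): B2/F3 TT untreated
  -> R4 @ bar 5 tick 2 v(0, 1): B2/F4 TT untreated
  -> R1 @ bar 7 tick 0 v(0, 1): C3/C4 P8 -> E3/E4 P8 similar
  -> R2 @ bar 8 tick 0 v(0, 1): E3/C4 m6 -> C3/G3 P5 similar

(2, 1, R4, (0, 1))
(5, 0, R4, (0, 1))
(5, 2, R4, (0, 1))
(7, 0, R1, (0, 1))
(8, 0, R2, (0, 1))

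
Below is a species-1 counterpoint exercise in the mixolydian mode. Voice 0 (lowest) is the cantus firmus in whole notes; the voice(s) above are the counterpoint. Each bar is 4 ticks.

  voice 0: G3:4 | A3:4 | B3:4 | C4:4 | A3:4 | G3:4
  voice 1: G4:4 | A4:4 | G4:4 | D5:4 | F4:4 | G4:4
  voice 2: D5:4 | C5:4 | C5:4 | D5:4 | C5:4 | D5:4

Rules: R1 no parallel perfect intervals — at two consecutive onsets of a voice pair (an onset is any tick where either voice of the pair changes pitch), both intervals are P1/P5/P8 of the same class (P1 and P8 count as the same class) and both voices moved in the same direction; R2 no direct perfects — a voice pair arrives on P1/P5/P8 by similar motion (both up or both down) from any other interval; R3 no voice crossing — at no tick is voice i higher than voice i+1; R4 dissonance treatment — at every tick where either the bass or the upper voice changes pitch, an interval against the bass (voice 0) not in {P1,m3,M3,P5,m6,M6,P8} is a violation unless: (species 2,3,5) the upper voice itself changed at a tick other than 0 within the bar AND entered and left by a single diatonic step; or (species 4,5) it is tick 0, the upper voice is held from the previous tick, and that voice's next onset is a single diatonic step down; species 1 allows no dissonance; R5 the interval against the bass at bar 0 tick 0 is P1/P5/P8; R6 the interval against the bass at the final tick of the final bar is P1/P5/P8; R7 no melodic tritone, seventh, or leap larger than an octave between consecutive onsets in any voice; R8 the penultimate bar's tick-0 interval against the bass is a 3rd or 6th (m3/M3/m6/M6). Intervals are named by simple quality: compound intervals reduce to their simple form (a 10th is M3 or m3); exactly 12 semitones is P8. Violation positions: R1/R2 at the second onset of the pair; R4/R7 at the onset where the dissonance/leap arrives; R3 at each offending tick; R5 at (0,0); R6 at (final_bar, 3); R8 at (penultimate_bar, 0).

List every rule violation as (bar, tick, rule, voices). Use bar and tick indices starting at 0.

bar 0: v0=G3 v1=G4 v2=D5 downbeat P5
bar 1: v0=A3 v1=A4 v2=C5 downbeat m3
bar 2: v0=B3 v1=G4 v2=C5 downbeat m2
bar 3: v0=C4 v1=D5 v2=D5 downbeat M2
bar 4: v0=A3 v1=F4 v2=C5 downbeat m3
bar 5: v0=G3 v1=G4 v2=D5 downbeat P5
  -> R1 @ bar 1 tick 0 v(0, 1): G3/G4 P8 -> A3/A4 P8 similar
  -> R4 @ bar 2 tick 0 v(0, 2): B3/C5 m2 untreated
  -> R2 @ bar 3 tick 0 v(1, 2): G4/C5 P4 -> D5/D5 P1 similar
  -> R4 @ bar 3 tick 0 v(0, 1): C4/D5 M2 untreated
  -> R4 @ bar 3 tick 0 v(0, 2): C4/D5 M2 untreated
  -> R2 @ bar 4 tick 0 v(1, 2): D5/D5 P1 -> F4/C5 P5 similar
  -> R1 @ bar 5 tick 0 v(1, 2): F4/C5 P5 -> G4/D5 P5 similar

(1, 0, R1, (0, 1))
(2, 0, R4, (0, 2))
(3, 0, R2, (1, 2))
(3, 0, R4, (0, 1))
(3, 0, R4, (0, 2))
(4, 0, R2, (1, 2))
(5, 0, R1, (1, 2))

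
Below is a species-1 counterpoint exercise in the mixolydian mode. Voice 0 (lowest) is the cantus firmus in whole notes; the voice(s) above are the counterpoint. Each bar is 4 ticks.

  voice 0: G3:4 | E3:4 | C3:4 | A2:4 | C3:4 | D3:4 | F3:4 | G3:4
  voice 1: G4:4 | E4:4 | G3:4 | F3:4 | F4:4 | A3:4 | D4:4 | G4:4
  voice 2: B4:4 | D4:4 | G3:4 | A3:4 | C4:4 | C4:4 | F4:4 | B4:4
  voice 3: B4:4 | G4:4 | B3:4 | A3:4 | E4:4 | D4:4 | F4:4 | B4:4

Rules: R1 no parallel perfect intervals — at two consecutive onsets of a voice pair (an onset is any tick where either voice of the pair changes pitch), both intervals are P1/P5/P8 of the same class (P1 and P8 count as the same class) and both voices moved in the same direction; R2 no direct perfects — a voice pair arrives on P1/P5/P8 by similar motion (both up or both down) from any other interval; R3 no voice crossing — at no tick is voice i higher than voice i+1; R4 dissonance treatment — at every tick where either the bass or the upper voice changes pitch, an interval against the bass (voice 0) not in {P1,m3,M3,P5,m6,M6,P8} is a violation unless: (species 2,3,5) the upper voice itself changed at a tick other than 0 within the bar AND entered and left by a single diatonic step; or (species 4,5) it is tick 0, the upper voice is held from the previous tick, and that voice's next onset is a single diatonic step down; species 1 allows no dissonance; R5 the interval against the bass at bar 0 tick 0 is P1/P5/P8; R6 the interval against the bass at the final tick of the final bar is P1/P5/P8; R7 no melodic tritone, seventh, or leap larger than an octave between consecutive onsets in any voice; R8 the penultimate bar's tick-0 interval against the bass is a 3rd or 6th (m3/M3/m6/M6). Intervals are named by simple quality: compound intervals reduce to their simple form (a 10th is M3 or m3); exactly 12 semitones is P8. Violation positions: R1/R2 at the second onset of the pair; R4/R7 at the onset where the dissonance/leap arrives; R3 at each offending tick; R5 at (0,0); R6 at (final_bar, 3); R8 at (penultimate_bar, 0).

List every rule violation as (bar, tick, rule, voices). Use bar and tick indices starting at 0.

(0, 0, R5, (0, 2))
(0, 0, R5, (0, 3))
(1, 0, R1, (0, 1))
(1, 0, R3, (1, 2))
(1, 0, R4, (0, 2))
(1, 1, R3, (1, 2))
(1, 2, R3, (1, 2))
(1, 3, R3, (1, 2))
(2, 0, R2, (0, 1))
(2, 0, R2, (0, 2))
(2, 0, R2, (1, 2))
(2, 0, R4, (0, 3))
(3, 0, R2, (0, 3))
(4, 0, R1, (0, 2))
(4, 0, R3, (1, 2))
(4, 0, R4, (0, 1))
(4, 1, R3, (1, 2))
(4, 2, R3, (1, 2))
(4, 3, R3, (1, 2))
(5, 0, R4, (0, 2))
(6, 0, R1, (0, 3))
(6, 0, R2, (0, 2))
(6, 0, R2, (2, 3))
(6, 0, R8, (0, 2))
(6, 0, R8, (0, 3))
(7, 0, R1, (2, 3))
(7, 0, R2, (0, 1))
(7, 0, R7, (2,))
(7, 0, R7, (3,))
(7, 3, R6, (0, 2))
(7, 3, R6, (0, 3))

bar 0: v0=G3 v1=G4 v2=B4 v3=B4 downbeat M3
bar 1: v0=E3 v1=E4 v2=D4 v3=G4 downbeat m3
bar 2: v0=C3 v1=G3 v2=G3 v3=B3 downbeat M7
bar 3: v0=A2 v1=F3 v2=A3 v3=A3 downbeat P8
bar 4: v0=C3 v1=F4 v2=C4 v3=E4 downbeat M3
bar 5: v0=D3 v1=A3 v2=C4 v3=D4 downbeat P8
bar 6: v0=F3 v1=D4 v2=F4 v3=F4 downbeat P8
bar 7: v0=G3 v1=G4 v2=B4 v3=B4 downbeat M3
  -> R5 @ bar 0 tick 0 v(0, 2): opens on M3
  -> R5 @ bar 0 tick 0 v(0, 3): opens on M3
  -> R1 @ bar 1 tick 0 v(0, 1): G3/G4 P8 -> E3/E4 P8 similar
  -> R3 @ bar 1 tick 0 v(1, 2): E4 above D4
  -> R4 @ bar 1 tick 0 v(0, 2): E3/D4 m7 untreated
  -> R3 @ bar 1 tick 1 v(1, 2): E4 above D4
  -> R3 @ bar 1 tick 2 v(1, 2): E4 above D4
  -> R3 @ bar 1 tick 3 v(1, 2): E4 above D4
  -> R2 @ bar 2 tick 0 v(0, 1): E3/E4 P8 -> C3/G3 P5 similar
  -> R2 @ bar 2 tick 0 v(0, 2): E3/D4 m7 -> C3/G3 P5 similar
  -> R2 @ bar 2 tick 0 v(1, 2): E4/D4 M2 -> G3/G3 P1 similar
  -> R4 @ bar 2 tick 0 v(0, 3): C3/B3 M7 untreated
  -> R2 @ bar 3 tick 0 v(0, 3): C3/B3 M7 -> A2/A3 P8 similar
  -> R1 @ bar 4 tick 0 v(0, 2): A2/A3 P8 -> C3/C4 P8 similar
  -> R3 @ bar 4 tick 0 v(1, 2): F4 above C4
  -> R4 @ bar 4 tick 0 v(0, 1): C3/F4 P4 untreated
  -> R3 @ bar 4 tick 1 v(1, 2): F4 above C4
  -> R3 @ bar 4 tick 2 v(1, 2): F4 above C4
  -> R3 @ bar 4 tick 3 v(1, 2): F4 above C4
  -> R4 @ bar 5 tick 0 v(0, 2): D3/C4 m7 untreated
  -> R1 @ bar 6 tick 0 v(0, 3): D3/D4 P8 -> F3/F4 P8 similar
  -> R2 @ bar 6 tick 0 v(0, 2): D3/C4 m7 -> F3/F4 P8 similar
  -> R2 @ bar 6 tick 0 v(2, 3): C4/D4 M2 -> F4/F4 P1 similar
  -> R8 @ bar 6 tick 0 v(0, 2): penult P8 not 3rd/6th
  -> R8 @ bar 6 tick 0 v(0, 3): penult P8 not 3rd/6th
  -> R1 @ bar 7 tick 0 v(2, 3): F4/F4 P1 -> B4/B4 P1 similar
  -> R2 @ bar 7 tick 0 v(0, 1): F3/D4 M6 -> G3/G4 P8 similar
  -> R7 @ bar 7 tick 0 v(2,): F4->B4 leap 6st
  -> R7 @ bar 7 tick 0 v(3,): F4->B4 leap 6st
  -> R6 @ bar 7 tick 3 v(0, 2): closes on M3
  -> R6 @ bar 7 tick 3 v(0, 3): closes on M3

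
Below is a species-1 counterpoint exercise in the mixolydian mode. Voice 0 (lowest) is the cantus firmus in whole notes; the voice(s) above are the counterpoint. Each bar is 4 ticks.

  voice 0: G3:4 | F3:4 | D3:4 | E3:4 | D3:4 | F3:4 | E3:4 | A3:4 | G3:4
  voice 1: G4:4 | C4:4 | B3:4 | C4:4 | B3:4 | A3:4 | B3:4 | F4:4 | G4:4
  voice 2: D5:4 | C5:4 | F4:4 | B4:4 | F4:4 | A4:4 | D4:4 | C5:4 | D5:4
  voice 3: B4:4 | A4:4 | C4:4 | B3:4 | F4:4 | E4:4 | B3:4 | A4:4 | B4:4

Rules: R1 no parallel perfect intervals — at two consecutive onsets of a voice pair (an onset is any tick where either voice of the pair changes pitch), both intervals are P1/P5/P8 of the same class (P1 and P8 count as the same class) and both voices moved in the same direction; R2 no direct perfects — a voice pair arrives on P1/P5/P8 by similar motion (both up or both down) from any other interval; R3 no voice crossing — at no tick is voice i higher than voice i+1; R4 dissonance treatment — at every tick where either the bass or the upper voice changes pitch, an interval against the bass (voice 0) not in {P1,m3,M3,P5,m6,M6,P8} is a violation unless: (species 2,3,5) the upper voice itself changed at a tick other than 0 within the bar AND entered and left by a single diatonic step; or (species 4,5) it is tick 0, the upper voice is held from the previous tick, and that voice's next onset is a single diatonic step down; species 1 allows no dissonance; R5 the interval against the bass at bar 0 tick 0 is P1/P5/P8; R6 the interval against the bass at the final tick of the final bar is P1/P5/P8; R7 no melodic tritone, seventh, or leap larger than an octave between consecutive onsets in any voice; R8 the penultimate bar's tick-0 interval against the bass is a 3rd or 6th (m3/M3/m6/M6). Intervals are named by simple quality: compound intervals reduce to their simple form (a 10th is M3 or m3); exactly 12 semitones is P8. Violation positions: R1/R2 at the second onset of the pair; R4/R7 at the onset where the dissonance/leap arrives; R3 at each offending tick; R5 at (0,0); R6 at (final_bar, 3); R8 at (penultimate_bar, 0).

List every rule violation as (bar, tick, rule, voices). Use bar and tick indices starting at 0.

(0, 0, R3, (2, 3))
(0, 0, R5, (0, 3))
(0, 1, R3, (2, 3))
(0, 2, R3, (2, 3))
(0, 3, R3, (2, 3))
(1, 0, R1, (0, 2))
(1, 0, R2, (0, 1))
(1, 0, R2, (1, 2))
(1, 0, R3, (2, 3))
(1, 1, R3, (2, 3))
(1, 2, R3, (2, 3))
(1, 3, R3, (2, 3))
(2, 0, R3, (2, 3))
(2, 0, R4, (0, 3))
(2, 1, R3, (2, 3))
(2, 2, R3, (2, 3))
(2, 3, R3, (2, 3))
(3, 0, R2, (0, 2))
(3, 0, R3, (2, 3))
(3, 0, R7, (2,))
(3, 1, R3, (2, 3))
(3, 2, R3, (2, 3))
(3, 3, R3, (2, 3))
(4, 0, R7, (2,))
(4, 0, R7, (3,))
(5, 0, R2, (1, 3))
(5, 0, R3, (2, 3))
(5, 0, R4, (0, 3))
(5, 1, R3, (2, 3))
(5, 2, R3, (2, 3))
(5, 3, R3, (2, 3))
(6, 0, R2, (0, 3))
(6, 0, R3, (2, 3))
(6, 0, R4, (0, 2))
(6, 1, R3, (2, 3))
(6, 2, R3, (2, 3))
(6, 3, R3, (2, 3))
(7, 0, R2, (0, 3))
(7, 0, R2, (1, 2))
(7, 0, R3, (2, 3))
(7, 0, R7, (1,))
(7, 0, R7, (2,))
(7, 0, R7, (3,))
(7, 0, R8, (0, 3))
(7, 1, R3, (2, 3))
(7, 2, R3, (2, 3))
(7, 3, R3, (2, 3))
(8, 0, R1, (1, 2))
(8, 0, R3, (2, 3))
(8, 1, R3, (2, 3))
(8, 2, R3, (2, 3))
(8, 3, R3, (2, 3))
(8, 3, R6, (0, 3))

bar 0: v0=G3 v1=G4 v2=D5 v3=B4 downbeat M3
bar 1: v0=F3 v1=C4 v2=C5 v3=A4 downbeat M3
bar 2: v0=D3 v1=B3 v2=F4 v3=C4 downbeat m7
bar 3: v0=E3 v1=C4 v2=B4 v3=B3 downbeat P5
bar 4: v0=D3 v1=B3 v2=F4 v3=F4 downbeat m3
bar 5: v0=F3 v1=A3 v2=A4 v3=E4 downbeat M7
bar 6: v0=E3 v1=B3 v2=D4 v3=B3 downbeat P5
bar 7: v0=A3 v1=F4 v2=C5 v3=A4 downbeat P8
bar 8: v0=G3 v1=G4 v2=D5 v3=B4 downbeat M3
  -> R3 @ bar 0 tick 0 v(2, 3): D5 above B4
  -> R5 @ bar 0 tick 0 v(0, 3): opens on M3
  -> R3 @ bar 0 tick 1 v(2, 3): D5 above B4
  -> R3 @ bar 0 tick 2 v(2, 3): D5 above B4
  -> R3 @ bar 0 tick 3 v(2, 3): D5 above B4
  -> R1 @ bar 1 tick 0 v(0, 2): G3/D5 P5 -> F3/C5 P5 similar
  -> R2 @ bar 1 tick 0 v(0, 1): G3/G4 P8 -> F3/C4 P5 similar
  -> R2 @ bar 1 tick 0 v(1, 2): G4/D5 P5 -> C4/C5 P8 similar
  -> R3 @ bar 1 tick 0 v(2, 3): C5 above A4
  -> R3 @ bar 1 tick 1 v(2, 3): C5 above A4
  -> R3 @ bar 1 tick 2 v(2, 3): C5 above A4
  -> R3 @ bar 1 tick 3 v(2, 3): C5 above A4
  -> R3 @ bar 2 tick 0 v(2, 3): F4 above C4
  -> R4 @ bar 2 tick 0 v(0, 3): D3/C4 m7 untreated
  -> R3 @ bar 2 tick 1 v(2, 3): F4 above C4
  -> R3 @ bar 2 tick 2 v(2, 3): F4 above C4
  -> R3 @ bar 2 tick 3 v(2, 3): F4 above C4
  -> R2 @ bar 3 tick 0 v(0, 2): D3/F4 m3 -> E3/B4 P5 similar
  -> R3 @ bar 3 tick 0 v(2, 3): B4 above B3
  -> R7 @ bar 3 tick 0 v(2,): F4->B4 leap 6st
  -> R3 @ bar 3 tick 1 v(2, 3): B4 above B3
  -> R3 @ bar 3 tick 2 v(2, 3): B4 above B3
  -> R3 @ bar 3 tick 3 v(2, 3): B4 above B3
  -> R7 @ bar 4 tick 0 v(2,): B4->F4 leap 6st
  -> R7 @ bar 4 tick 0 v(3,): B3->F4 leap 6st
  -> R2 @ bar 5 tick 0 v(1, 3): B3/F4 TT -> A3/E4 P5 similar
  -> R3 @ bar 5 tick 0 v(2, 3): A4 above E4
  -> R4 @ bar 5 tick 0 v(0, 3): F3/E4 M7 untreated
  -> R3 @ bar 5 tick 1 v(2, 3): A4 above E4
  -> R3 @ bar 5 tick 2 v(2, 3): A4 above E4
  -> R3 @ bar 5 tick 3 v(2, 3): A4 above E4
  -> R2 @ bar 6 tick 0 v(0, 3): F3/E4 M7 -> E3/B3 P5 similar
  -> R3 @ bar 6 tick 0 v(2, 3): D4 above B3
  -> R4 @ bar 6 tick 0 v(0, 2): E3/D4 m7 untreated
  -> R3 @ bar 6 tick 1 v(2, 3): D4 above B3
  -> R3 @ bar 6 tick 2 v(2, 3): D4 above B3
  -> R3 @ bar 6 tick 3 v(2, 3): D4 above B3
  -> R2 @ bar 7 tick 0 v(0, 3): E3/B3 P5 -> A3/A4 P8 similar
  -> R2 @ bar 7 tick 0 v(1, 2): B3/D4 m3 -> F4/C5 P5 similar
  -> R3 @ bar 7 tick 0 v(2, 3): C5 above A4
  -> R7 @ bar 7 tick 0 v(1,): B3->F4 leap 6st
  -> R7 @ bar 7 tick 0 v(2,): D4->C5 leap 10st
  -> R7 @ bar 7 tick 0 v(3,): B3->A4 leap 10st
  -> R8 @ bar 7 tick 0 v(0, 3): penult P8 not 3rd/6th
  -> R3 @ bar 7 tick 1 v(2, 3): C5 above A4
  -> R3 @ bar 7 tick 2 v(2, 3): C5 above A4
  -> R3 @ bar 7 tick 3 v(2, 3): C5 above A4
  -> R1 @ bar 8 tick 0 v(1, 2): F4/C5 P5 -> G4/D5 P5 similar
  -> R3 @ bar 8 tick 0 v(2, 3): D5 above B4
  -> R3 @ bar 8 tick 1 v(2, 3): D5 above B4
  -> R3 @ bar 8 tick 2 v(2, 3): D5 above B4
  -> R3 @ bar 8 tick 3 v(2, 3): D5 above B4
  -> R6 @ bar 8 tick 3 v(0, 3): closes on M3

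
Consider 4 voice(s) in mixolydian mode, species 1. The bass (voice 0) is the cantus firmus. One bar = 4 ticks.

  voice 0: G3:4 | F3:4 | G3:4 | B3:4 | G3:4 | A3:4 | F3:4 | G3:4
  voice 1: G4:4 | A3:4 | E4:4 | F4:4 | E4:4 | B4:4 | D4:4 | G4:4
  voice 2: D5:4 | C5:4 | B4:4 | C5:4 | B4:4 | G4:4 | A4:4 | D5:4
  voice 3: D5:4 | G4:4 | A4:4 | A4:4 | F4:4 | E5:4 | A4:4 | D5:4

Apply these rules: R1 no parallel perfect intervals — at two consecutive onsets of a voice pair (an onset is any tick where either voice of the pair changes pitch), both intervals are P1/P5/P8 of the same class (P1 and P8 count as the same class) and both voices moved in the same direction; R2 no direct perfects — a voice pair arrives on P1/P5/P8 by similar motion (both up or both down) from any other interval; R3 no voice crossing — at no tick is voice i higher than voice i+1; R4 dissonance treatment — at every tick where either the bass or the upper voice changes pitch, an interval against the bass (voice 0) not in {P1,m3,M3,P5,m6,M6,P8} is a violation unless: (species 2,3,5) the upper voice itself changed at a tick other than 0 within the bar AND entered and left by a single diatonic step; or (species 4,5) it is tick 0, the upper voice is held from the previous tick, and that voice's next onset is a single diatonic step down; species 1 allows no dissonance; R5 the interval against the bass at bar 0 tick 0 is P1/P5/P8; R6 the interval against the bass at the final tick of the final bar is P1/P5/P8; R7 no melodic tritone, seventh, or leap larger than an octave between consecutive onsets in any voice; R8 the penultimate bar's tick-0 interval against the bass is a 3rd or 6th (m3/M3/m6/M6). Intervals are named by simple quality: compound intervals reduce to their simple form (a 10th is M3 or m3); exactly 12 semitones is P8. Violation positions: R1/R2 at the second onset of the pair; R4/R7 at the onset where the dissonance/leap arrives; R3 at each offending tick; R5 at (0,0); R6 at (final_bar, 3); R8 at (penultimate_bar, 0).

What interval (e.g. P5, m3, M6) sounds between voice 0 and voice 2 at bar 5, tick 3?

m7

voice 0=A3 voice 2=G4 -> m7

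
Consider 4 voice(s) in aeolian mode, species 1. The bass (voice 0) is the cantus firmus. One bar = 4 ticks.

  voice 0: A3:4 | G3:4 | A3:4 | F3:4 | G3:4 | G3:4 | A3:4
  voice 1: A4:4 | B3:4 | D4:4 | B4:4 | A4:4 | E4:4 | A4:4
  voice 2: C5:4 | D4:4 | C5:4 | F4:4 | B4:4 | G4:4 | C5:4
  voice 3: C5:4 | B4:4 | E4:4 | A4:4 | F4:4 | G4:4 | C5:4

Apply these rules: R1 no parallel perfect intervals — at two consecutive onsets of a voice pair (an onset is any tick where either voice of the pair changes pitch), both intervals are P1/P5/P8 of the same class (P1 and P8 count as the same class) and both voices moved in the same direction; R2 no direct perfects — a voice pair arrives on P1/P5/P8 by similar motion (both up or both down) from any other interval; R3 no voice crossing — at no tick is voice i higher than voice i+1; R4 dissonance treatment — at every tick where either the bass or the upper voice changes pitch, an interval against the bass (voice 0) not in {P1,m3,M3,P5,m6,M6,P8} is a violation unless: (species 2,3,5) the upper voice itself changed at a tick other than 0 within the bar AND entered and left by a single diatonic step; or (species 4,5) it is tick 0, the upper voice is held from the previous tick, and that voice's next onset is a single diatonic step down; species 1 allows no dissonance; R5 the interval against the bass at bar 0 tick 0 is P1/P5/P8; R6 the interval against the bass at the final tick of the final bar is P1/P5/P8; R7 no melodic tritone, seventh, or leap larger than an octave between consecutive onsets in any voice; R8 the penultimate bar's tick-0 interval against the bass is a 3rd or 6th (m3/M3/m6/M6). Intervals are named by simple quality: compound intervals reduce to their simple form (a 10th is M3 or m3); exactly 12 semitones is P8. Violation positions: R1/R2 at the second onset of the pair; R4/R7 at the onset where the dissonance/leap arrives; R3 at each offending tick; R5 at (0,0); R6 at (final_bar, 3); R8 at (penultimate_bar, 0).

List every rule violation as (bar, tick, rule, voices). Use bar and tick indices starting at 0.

(0, 0, R5, (0, 2))
(0, 0, R5, (0, 3))
(1, 0, R2, (0, 2))
(1, 0, R2, (1, 3))
(1, 0, R7, (1,))
(1, 0, R7, (2,))
(2, 0, R3, (2, 3))
(2, 0, R4, (0, 1))
(2, 0, R7, (2,))
(2, 1, R3, (2, 3))
(2, 2, R3, (2, 3))
(2, 3, R3, (2, 3))
(3, 0, R2, (0, 2))
(3, 0, R3, (1, 2))
(3, 0, R4, (0, 1))
(3, 1, R3, (1, 2))
(3, 2, R3, (1, 2))
(3, 3, R3, (1, 2))
(4, 0, R3, (2, 3))
(4, 0, R4, (0, 1))
(4, 0, R4, (0, 3))
(4, 0, R7, (2,))
(4, 1, R3, (2, 3))
(4, 2, R3, (2, 3))
(4, 3, R3, (2, 3))
(5, 0, R8, (0, 2))
(5, 0, R8, (0, 3))
(6, 0, R1, (2, 3))
(6, 0, R2, (0, 1))
(6, 3, R6, (0, 2))
(6, 3, R6, (0, 3))

bar 0: v0=A3 v1=A4 v2=C5 v3=C5 downbeat m3
bar 1: v0=G3 v1=B3 v2=D4 v3=B4 downbeat M3
bar 2: v0=A3 v1=D4 v2=C5 v3=E4 downbeat P5
bar 3: v0=F3 v1=B4 v2=F4 v3=A4 downbeat M3
bar 4: v0=G3 v1=A4 v2=B4 v3=F4 downbeat m7
bar 5: v0=G3 v1=E4 v2=G4 v3=G4 downbeat P8
bar 6: v0=A3 v1=A4 v2=C5 v3=C5 downbeat m3
  -> R5 @ bar 0 tick 0 v(0, 2): opens on m3
  -> R5 @ bar 0 tick 0 v(0, 3): opens on m3
  -> R2 @ bar 1 tick 0 v(0, 2): A3/C5 m3 -> G3/D4 P5 similar
  -> R2 @ bar 1 tick 0 v(1, 3): A4/C5 m3 -> B3/B4 P8 similar
  -> R7 @ bar 1 tick 0 v(1,): A4->B3 leap 10st
  -> R7 @ bar 1 tick 0 v(2,): C5->D4 leap 10st
  -> R3 @ bar 2 tick 0 v(2, 3): C5 above E4
  -> R4 @ bar 2 tick 0 v(0, 1): A3/D4 P4 untreated
  -> R7 @ bar 2 tick 0 v(2,): D4->C5 leap 10st
  -> R3 @ bar 2 tick 1 v(2, 3): C5 above E4
  -> R3 @ bar 2 tick 2 v(2, 3): C5 above E4
  -> R3 @ bar 2 tick 3 v(2, 3): C5 above E4
  -> R2 @ bar 3 tick 0 v(0, 2): A3/C5 m3 -> F3/F4 P8 similar
  -> R3 @ bar 3 tick 0 v(1, 2): B4 above F4
  -> R4 @ bar 3 tick 0 v(0, 1): F3/B4 TT untreated
  -> R3 @ bar 3 tick 1 v(1, 2): B4 above F4
  -> R3 @ bar 3 tick 2 v(1, 2): B4 above F4
  -> R3 @ bar 3 tick 3 v(1, 2): B4 above F4
  -> R3 @ bar 4 tick 0 v(2, 3): B4 above F4
  -> R4 @ bar 4 tick 0 v(0, 1): G3/A4 M2 untreated
  -> R4 @ bar 4 tick 0 v(0, 3): G3/F4 m7 untreated
  -> R7 @ bar 4 tick 0 v(2,): F4->B4 leap 6st
  -> R3 @ bar 4 tick 1 v(2, 3): B4 above F4
  -> R3 @ bar 4 tick 2 v(2, 3): B4 above F4
  -> R3 @ bar 4 tick 3 v(2, 3): B4 above F4
  -> R8 @ bar 5 tick 0 v(0, 2): penult P8 not 3rd/6th
  -> R8 @ bar 5 tick 0 v(0, 3): penult P8 not 3rd/6th
  -> R1 @ bar 6 tick 0 v(2, 3): G4/G4 P1 -> C5/C5 P1 similar
  -> R2 @ bar 6 tick 0 v(0, 1): G3/E4 M6 -> A3/A4 P8 similar
  -> R6 @ bar 6 tick 3 v(0, 2): closes on m3
  -> R6 @ bar 6 tick 3 v(0, 3): closes on m3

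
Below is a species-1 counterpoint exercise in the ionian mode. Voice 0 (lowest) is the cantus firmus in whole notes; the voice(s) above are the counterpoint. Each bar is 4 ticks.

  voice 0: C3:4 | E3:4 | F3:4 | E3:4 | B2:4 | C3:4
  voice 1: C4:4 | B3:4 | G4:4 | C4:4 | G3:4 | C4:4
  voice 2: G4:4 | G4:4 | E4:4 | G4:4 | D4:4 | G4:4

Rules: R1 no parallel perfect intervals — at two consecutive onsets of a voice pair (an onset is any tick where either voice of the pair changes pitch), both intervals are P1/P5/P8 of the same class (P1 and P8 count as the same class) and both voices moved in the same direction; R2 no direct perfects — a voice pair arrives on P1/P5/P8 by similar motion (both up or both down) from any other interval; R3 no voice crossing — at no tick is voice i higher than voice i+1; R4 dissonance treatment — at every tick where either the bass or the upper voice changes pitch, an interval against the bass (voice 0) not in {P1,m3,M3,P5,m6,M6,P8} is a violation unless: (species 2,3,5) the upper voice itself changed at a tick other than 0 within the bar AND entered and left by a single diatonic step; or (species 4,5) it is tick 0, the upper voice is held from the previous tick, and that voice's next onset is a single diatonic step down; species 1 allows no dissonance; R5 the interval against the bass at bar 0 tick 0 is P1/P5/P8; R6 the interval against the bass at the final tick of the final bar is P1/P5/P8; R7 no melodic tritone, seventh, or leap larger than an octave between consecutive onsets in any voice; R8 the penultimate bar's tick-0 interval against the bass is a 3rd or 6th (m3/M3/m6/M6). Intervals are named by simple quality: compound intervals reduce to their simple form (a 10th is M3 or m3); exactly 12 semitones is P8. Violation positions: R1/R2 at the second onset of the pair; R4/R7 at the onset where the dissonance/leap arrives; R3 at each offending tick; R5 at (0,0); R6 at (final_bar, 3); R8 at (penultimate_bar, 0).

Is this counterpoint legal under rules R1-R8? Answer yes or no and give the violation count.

bar 0: v0=C3 v1=C4 v2=G4 (P5)
bar 1: v0=E3 v1=B3 v2=G4 (m3)
bar 2: v0=F3 v1=G4 v2=E4 (M7)
bar 3: v0=E3 v1=C4 v2=G4 (m3)
bar 4: v0=B2 v1=G3 v2=D4 (m3)
bar 5: v0=C3 v1=C4 v2=G4 (P5)
  R3 @ bar2.0: G4 above E4
  R4 @ bar2.0: F3/G4 M2 untreated
  R4 @ bar2.0: F3/E4 M7 untreated
  R3 @ bar2.1: G4 above E4
  R3 @ bar2.2: G4 above E4
  R3 @ bar2.3: G4 above E4
  R1 @ bar4.0: C4/G4 P5 -> G3/D4 P5 similar
  R1 @ bar5.0: G3/D4 P5 -> C4/G4 P5 similar
  R2 @ bar5.0: B2/G3 m6 -> C3/C4 P8 similar
  R2 @ bar5.0: B2/D4 m3 -> C3/G4 P5 similar

No (10 violations)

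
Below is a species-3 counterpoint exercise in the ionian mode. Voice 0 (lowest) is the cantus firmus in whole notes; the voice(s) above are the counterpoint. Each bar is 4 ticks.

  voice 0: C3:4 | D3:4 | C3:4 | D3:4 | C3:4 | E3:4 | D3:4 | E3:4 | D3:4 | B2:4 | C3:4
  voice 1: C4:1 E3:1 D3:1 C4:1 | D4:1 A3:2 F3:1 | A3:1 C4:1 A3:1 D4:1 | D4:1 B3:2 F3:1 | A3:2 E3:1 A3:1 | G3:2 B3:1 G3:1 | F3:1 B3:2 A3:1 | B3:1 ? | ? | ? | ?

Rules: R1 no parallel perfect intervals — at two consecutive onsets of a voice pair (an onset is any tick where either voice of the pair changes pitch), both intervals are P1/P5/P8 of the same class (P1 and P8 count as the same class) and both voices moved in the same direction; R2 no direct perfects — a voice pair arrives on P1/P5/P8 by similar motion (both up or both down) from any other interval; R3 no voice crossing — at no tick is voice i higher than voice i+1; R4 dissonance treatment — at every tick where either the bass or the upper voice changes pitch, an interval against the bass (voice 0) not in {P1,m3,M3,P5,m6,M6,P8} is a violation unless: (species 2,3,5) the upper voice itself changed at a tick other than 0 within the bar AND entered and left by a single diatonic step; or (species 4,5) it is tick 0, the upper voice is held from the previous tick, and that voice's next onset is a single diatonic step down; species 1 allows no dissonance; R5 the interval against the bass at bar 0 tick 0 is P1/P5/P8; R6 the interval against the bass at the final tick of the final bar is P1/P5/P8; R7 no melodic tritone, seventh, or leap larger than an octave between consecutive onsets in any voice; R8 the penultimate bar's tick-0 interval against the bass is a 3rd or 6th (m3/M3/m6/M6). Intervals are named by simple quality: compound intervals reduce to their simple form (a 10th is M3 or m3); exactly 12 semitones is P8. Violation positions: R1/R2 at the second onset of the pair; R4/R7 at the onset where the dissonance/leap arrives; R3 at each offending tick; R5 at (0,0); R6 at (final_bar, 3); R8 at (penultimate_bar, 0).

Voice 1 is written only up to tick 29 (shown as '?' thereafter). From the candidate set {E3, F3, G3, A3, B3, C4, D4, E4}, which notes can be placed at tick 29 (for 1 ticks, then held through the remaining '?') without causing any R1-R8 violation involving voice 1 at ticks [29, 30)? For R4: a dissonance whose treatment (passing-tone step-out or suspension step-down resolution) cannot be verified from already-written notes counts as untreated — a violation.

{B3, C4, E3, E4, G3}

E3: legal
F3: violates R4,R7
G3: legal
A3: violates R4
B3: legal
C4: legal
D4: violates R4
E4: legal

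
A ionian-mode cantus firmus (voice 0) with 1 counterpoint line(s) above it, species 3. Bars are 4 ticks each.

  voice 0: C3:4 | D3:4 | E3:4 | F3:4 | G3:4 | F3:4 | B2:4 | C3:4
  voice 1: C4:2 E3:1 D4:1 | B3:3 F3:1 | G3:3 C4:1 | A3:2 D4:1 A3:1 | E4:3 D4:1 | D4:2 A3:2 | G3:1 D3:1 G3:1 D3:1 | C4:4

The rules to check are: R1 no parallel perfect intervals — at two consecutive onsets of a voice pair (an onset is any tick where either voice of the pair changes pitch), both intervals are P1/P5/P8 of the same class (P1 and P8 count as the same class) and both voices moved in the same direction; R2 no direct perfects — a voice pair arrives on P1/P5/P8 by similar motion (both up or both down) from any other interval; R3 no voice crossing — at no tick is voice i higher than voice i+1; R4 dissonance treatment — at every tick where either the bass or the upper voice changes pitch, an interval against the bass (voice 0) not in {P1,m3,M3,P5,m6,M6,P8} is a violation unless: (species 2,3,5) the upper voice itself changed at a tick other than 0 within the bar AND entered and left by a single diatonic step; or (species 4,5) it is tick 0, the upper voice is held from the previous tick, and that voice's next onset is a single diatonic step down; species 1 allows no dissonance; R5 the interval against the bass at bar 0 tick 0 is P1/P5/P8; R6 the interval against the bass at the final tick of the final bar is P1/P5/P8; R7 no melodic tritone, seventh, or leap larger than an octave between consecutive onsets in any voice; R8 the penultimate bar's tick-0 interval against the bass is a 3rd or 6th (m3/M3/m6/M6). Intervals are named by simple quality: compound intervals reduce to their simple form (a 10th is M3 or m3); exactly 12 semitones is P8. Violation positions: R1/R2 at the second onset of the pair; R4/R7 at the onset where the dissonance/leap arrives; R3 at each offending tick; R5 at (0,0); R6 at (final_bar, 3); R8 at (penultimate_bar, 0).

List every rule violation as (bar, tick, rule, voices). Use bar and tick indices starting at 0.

(0, 3, R4, (0, 1))
(0, 3, R7, (1,))
(1, 3, R7, (1,))
(6, 0, R7, (0,))
(7, 0, R2, (0, 1))
(7, 0, R7, (1,))

bar 0: v0=C3 v1=C4 downbeat P8
bar 1: v0=D3 v1=B3 downbeat M6
bar 2: v0=E3 v1=G3 downbeat m3
bar 3: v0=F3 v1=A3 downbeat M3
bar 4: v0=G3 v1=E4 downbeat M6
bar 5: v0=F3 v1=D4 downbeat M6
bar 6: v0=B2 v1=G3 downbeat m6
bar 7: v0=C3 v1=C4 downbeat P8
  -> R4 @ bar 0 tick 3 v(0, 1): C3/D4 M2 untreated
  -> R7 @ bar 0 tick 3 v(1,): E3->D4 leap 10st
  -> R7 @ bar 1 tick 3 v(1,): B3->F3 leap 6st
  -> R7 @ bar 6 tick 0 v(0,): F3->B2 leap 6st
  -> R2 @ bar 7 tick 0 v(0, 1): B2/D3 m3 -> C3/C4 P8 similar
  -> R7 @ bar 7 tick 0 v(1,): D3->C4 leap 10st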